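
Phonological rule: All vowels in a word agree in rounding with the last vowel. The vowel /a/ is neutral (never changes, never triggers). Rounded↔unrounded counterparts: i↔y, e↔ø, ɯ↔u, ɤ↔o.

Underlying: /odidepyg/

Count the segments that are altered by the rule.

/i/ harmonizes with /y/ ([+round]) → [y]
/e/ harmonizes with /y/ ([+round]) → [ø]
2 segments change.

2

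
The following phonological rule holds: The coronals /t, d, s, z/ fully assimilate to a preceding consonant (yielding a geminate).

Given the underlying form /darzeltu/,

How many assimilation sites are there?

/z/ after /r/ → [r] (total assimilation)
/t/ after /l/ → [l] (total assimilation)
2 segments change.

2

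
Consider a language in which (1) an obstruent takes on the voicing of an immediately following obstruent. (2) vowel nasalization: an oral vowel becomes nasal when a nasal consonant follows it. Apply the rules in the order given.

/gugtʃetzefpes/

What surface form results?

[guktʃedzefpes]

Rule 1: /g/ before /tʃ/ (voiceless) → [k]
Rule 1: /t/ before /z/ (voiced) → [d]
After rule 1: guktʃedzefpes
Rule 2: no segment meets the rule's conditions; no change.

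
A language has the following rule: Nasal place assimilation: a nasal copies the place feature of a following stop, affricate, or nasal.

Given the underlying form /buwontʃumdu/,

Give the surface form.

[buwoɲtʃundu]

/n/ before /tʃ/ (palatal) → [ɲ]
/m/ before /d/ (alveolar) → [n]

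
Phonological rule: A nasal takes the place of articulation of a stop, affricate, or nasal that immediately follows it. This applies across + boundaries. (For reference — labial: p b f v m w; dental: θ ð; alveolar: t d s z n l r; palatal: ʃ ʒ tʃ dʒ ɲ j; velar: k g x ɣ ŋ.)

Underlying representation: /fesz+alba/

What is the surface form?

no segment meets the rule's conditions; no change.

[fesz+alba]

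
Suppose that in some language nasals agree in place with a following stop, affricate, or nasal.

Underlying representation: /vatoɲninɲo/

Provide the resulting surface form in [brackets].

[vatonniɲɲo]

/ɲ/ before /n/ (alveolar) → [n]
/n/ before /ɲ/ (palatal) → [ɲ]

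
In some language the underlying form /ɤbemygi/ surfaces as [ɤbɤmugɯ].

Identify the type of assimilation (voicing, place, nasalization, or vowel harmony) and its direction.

/e/→[ɤ] /y/→[u] /i/→[ɯ].
Vowels agree with the first vowel, so the harmony is progressive.

vowel harmony, progressive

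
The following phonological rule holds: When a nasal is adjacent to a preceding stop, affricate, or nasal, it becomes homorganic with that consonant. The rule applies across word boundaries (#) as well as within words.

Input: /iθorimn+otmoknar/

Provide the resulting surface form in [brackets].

/n/ after /m/ (labial) → [m]
/m/ after /t/ (alveolar) → [n]
/n/ after /k/ (velar) → [ŋ]

[iθorimm+otnokŋar]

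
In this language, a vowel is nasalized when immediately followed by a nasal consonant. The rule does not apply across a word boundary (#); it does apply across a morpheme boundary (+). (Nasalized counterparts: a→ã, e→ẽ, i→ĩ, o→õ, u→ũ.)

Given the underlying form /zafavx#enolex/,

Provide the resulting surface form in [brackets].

/e/ before nasal /n/ → [ẽ]

[zafavx#ẽnolex]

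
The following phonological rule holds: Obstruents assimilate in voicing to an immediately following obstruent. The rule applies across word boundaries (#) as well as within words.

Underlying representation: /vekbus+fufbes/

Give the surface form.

[vegbus+fuvbes]

/k/ before /b/ (voiced) → [g]
/f/ before /b/ (voiced) → [v]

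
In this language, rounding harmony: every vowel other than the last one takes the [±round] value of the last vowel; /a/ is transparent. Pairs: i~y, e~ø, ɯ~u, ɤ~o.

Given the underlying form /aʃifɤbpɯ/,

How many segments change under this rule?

0

No segment meets the rule's conditions.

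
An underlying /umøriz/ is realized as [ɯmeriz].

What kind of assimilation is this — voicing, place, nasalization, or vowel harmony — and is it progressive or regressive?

/u/→[ɯ] /ø/→[e].
Vowels agree with the last vowel, so the harmony is regressive.

vowel harmony, regressive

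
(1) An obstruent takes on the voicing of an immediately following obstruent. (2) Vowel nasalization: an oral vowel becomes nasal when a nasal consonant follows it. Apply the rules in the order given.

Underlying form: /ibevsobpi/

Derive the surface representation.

Rule 1: /v/ before /s/ (voiceless) → [f]
Rule 1: /b/ before /p/ (voiceless) → [p]
After rule 1: ibefsoppi
Rule 2: no segment meets the rule's conditions; no change.

[ibefsoppi]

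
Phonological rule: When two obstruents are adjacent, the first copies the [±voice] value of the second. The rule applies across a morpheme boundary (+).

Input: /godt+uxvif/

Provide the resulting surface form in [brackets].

[gott+uɣvif]

/d/ before /t/ (voiceless) → [t]
/x/ before /v/ (voiced) → [ɣ]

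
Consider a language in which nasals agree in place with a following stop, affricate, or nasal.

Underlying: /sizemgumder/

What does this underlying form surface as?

/m/ before /g/ (velar) → [ŋ]
/m/ before /d/ (alveolar) → [n]

[sizeŋgunder]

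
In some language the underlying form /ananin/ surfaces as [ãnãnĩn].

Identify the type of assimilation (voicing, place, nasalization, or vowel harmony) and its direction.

nasalization, regressive

/a/→[ã] /a/→[ã] /i/→[ĩ].
Each target copies a feature from the following segment, so the direction is regressive.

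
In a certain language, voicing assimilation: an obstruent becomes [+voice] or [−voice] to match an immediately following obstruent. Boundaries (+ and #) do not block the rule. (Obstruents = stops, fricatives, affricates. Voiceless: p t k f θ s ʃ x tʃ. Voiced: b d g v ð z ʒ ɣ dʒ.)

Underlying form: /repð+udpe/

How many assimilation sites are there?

/p/ before /ð/ (voiced) → [b]
/d/ before /p/ (voiceless) → [t]
2 segments change.

2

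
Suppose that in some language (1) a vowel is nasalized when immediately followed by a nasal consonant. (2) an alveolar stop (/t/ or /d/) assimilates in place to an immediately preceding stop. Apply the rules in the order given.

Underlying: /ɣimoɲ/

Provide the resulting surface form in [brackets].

[ɣĩmõɲ]

Rule 1: /i/ before nasal /m/ → [ĩ]
Rule 1: /o/ before nasal /ɲ/ → [õ]
After rule 1: ɣĩmõɲ
Rule 2: no segment meets the rule's conditions; no change.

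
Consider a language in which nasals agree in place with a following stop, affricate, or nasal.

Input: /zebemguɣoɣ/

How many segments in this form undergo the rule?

1

/m/ before /g/ (velar) → [ŋ]
1 segment changes.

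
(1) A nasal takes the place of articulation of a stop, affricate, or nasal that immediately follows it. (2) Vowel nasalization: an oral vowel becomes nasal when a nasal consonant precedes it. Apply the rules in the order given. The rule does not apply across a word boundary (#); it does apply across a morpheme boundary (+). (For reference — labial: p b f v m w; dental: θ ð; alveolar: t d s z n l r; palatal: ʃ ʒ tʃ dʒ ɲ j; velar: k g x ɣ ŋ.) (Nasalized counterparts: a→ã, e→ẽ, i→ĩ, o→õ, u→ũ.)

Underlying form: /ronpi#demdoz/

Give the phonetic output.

Rule 1: /n/ before /p/ (labial) → [m]
Rule 1: /m/ before /d/ (alveolar) → [n]
After rule 1: rompi#dendoz
Rule 2: no segment meets the rule's conditions; no change.

[rompi#dendoz]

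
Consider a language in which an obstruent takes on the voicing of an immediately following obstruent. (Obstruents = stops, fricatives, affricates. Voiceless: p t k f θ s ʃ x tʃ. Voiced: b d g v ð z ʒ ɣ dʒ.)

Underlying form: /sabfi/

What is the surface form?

/b/ before /f/ (voiceless) → [p]

[sapfi]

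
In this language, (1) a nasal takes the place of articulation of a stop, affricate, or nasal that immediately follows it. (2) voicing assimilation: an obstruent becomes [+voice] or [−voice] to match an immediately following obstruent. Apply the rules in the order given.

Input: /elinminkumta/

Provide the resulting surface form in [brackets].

Rule 1: /n/ before /m/ (labial) → [m]
Rule 1: /n/ before /k/ (velar) → [ŋ]
Rule 1: /m/ before /t/ (alveolar) → [n]
After rule 1: elimmiŋkunta
Rule 2: no segment meets the rule's conditions; no change.

[elimmiŋkunta]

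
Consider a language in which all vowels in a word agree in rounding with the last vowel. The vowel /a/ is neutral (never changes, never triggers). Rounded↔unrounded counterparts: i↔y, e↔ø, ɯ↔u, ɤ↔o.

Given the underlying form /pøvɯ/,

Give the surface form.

[pevɯ]

/ø/ harmonizes with /ɯ/ ([-round]) → [e]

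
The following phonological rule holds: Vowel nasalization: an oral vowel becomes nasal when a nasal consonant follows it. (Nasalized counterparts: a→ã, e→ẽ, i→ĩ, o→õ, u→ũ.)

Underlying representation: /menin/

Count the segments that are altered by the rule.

/e/ before nasal /n/ → [ẽ]
/i/ before nasal /n/ → [ĩ]
2 segments change.

2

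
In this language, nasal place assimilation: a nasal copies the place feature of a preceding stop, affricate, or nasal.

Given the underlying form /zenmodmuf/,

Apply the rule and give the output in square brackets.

/m/ after /n/ (alveolar) → [n]
/m/ after /d/ (alveolar) → [n]

[zennodnuf]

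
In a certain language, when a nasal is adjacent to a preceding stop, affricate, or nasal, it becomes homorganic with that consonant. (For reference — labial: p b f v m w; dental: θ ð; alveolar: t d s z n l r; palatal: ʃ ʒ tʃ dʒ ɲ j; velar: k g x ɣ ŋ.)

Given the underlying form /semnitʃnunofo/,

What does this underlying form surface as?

/n/ after /m/ (labial) → [m]
/n/ after /tʃ/ (palatal) → [ɲ]

[semmitʃɲunofo]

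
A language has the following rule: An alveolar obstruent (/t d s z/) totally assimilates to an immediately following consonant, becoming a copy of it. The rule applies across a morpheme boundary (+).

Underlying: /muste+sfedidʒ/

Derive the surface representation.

/s/ before /t/ → [t] (total assimilation)
/s/ before /f/ → [f] (total assimilation)

[mutte+ffedidʒ]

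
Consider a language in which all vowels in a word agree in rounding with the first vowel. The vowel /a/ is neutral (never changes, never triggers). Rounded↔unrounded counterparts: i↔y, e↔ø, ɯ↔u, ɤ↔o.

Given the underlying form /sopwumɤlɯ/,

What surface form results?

/ɤ/ harmonizes with /o/ ([+round]) → [o]
/ɯ/ harmonizes with /o/ ([+round]) → [u]

[sopwumolu]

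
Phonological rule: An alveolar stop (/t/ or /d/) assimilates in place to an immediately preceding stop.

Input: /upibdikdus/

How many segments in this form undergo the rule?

/d/ after /b/ (labial) → [b]
/d/ after /k/ (velar) → [g]
2 segments change.

2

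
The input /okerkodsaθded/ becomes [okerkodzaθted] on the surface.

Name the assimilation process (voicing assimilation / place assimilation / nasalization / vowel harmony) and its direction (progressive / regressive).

/s/→[z] /d/→[t].
Each target copies a feature from the preceding segment, so the direction is progressive.

voicing assimilation, progressive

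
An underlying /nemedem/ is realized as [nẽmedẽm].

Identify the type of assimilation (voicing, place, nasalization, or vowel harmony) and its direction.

/e/→[ẽ] /e/→[ẽ].
Each target copies a feature from the following segment, so the direction is regressive.

nasalization, regressive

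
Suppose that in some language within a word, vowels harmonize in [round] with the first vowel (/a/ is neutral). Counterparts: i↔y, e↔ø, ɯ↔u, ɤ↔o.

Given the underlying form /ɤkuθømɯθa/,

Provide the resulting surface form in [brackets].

[ɤkɯθemɯθa]

/u/ harmonizes with /ɤ/ ([-round]) → [ɯ]
/ø/ harmonizes with /ɤ/ ([-round]) → [e]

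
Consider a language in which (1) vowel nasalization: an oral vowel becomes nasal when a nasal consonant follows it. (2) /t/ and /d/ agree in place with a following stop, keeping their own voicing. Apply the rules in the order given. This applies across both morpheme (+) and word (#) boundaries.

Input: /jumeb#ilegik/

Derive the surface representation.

[jũmeb#ilegik]

Rule 1: /u/ before nasal /m/ → [ũ]
After rule 1: jũmeb#ilegik
Rule 2: no segment meets the rule's conditions; no change.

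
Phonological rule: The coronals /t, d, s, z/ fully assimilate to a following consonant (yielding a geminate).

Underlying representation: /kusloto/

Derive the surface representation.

/s/ before /l/ → [l] (total assimilation)

[kulloto]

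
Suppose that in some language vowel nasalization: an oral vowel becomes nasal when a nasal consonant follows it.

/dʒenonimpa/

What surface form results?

/e/ before nasal /n/ → [ẽ]
/o/ before nasal /n/ → [õ]
/i/ before nasal /m/ → [ĩ]

[dʒẽnõnĩmpa]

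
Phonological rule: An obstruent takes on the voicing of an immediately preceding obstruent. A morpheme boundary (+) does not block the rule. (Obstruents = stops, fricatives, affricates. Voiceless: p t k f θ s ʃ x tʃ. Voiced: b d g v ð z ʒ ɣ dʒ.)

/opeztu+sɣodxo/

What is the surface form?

/t/ after /z/ (voiced) → [d]
/ɣ/ after /s/ (voiceless) → [x]
/x/ after /d/ (voiced) → [ɣ]

[opezdu+sxodɣo]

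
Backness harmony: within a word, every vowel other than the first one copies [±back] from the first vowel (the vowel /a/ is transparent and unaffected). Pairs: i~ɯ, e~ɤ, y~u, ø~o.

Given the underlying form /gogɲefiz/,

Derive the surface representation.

/e/ harmonizes with /o/ ([+back]) → [ɤ]
/i/ harmonizes with /o/ ([+back]) → [ɯ]

[gogɲɤfɯz]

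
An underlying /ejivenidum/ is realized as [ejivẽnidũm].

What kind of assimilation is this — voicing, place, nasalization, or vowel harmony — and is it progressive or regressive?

/e/→[ẽ] /u/→[ũ].
Each target copies a feature from the following segment, so the direction is regressive.

nasalization, regressive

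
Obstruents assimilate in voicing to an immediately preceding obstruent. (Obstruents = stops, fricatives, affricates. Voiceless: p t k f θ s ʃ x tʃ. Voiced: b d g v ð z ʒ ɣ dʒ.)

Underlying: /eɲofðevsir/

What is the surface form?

[eɲofθevzir]

/ð/ after /f/ (voiceless) → [θ]
/s/ after /v/ (voiced) → [z]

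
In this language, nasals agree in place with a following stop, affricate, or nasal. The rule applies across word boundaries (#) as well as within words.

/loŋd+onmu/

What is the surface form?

/ŋ/ before /d/ (alveolar) → [n]
/n/ before /m/ (labial) → [m]

[lond+ommu]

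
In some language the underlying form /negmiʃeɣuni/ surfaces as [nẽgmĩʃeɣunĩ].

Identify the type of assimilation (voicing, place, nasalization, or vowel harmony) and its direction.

/e/→[ẽ] /i/→[ĩ] /i/→[ĩ].
Each target copies a feature from the preceding segment, so the direction is progressive.

nasalization, progressive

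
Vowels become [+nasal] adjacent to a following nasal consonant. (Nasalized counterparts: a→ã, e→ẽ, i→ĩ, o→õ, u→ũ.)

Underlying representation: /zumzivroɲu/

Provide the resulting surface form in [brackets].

[zũmzivrõɲu]

/u/ before nasal /m/ → [ũ]
/o/ before nasal /ɲ/ → [õ]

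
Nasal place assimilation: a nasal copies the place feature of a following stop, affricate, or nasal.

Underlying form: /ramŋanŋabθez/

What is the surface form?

/m/ before /ŋ/ (velar) → [ŋ]
/n/ before /ŋ/ (velar) → [ŋ]

[raŋŋaŋŋabθez]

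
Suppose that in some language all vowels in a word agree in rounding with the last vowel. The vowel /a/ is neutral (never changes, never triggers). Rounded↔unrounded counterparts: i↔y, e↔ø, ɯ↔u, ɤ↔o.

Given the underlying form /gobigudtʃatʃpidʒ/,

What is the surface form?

/o/ harmonizes with /i/ ([-round]) → [ɤ]
/u/ harmonizes with /i/ ([-round]) → [ɯ]

[gɤbigɯdtʃatʃpidʒ]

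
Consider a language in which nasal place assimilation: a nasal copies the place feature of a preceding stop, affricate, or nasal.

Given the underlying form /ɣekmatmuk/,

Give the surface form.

/m/ after /k/ (velar) → [ŋ]
/m/ after /t/ (alveolar) → [n]

[ɣekŋatnuk]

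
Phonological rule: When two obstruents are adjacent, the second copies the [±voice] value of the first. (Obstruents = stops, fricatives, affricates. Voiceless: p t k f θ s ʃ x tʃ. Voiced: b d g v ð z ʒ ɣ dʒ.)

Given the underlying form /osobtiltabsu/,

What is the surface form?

/t/ after /b/ (voiced) → [d]
/s/ after /b/ (voiced) → [z]

[osobdiltabzu]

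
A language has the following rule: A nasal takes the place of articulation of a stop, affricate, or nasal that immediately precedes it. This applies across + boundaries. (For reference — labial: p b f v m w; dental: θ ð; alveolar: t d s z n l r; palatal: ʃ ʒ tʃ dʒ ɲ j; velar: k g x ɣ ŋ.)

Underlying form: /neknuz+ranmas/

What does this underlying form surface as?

/n/ after /k/ (velar) → [ŋ]
/m/ after /n/ (alveolar) → [n]

[nekŋuz+rannas]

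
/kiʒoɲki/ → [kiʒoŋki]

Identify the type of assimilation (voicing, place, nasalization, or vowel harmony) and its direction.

place assimilation, regressive

/ɲ/→[ŋ].
Each target copies a feature from the following segment, so the direction is regressive.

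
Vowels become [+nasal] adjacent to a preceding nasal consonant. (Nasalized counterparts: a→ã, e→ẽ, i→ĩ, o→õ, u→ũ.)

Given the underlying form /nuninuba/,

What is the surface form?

/u/ after nasal /n/ → [ũ]
/i/ after nasal /n/ → [ĩ]
/u/ after nasal /n/ → [ũ]

[nũnĩnũba]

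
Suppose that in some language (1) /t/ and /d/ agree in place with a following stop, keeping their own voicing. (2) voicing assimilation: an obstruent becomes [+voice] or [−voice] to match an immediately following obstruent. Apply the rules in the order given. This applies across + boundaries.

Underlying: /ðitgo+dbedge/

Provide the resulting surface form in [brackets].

Rule 1: /t/ before /g/ (velar) → [k]
Rule 1: /d/ before /b/ (labial) → [b]
Rule 1: /d/ before /g/ (velar) → [g]
After rule 1: ðikgo+bbegge
Rule 2: /k/ before /g/ (voiced) → [g]

[ðiggo+bbegge]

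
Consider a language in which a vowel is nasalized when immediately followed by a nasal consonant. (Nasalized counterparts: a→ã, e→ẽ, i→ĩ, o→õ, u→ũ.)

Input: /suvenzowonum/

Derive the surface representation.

[suvẽnzowõnũm]

/e/ before nasal /n/ → [ẽ]
/o/ before nasal /n/ → [õ]
/u/ before nasal /m/ → [ũ]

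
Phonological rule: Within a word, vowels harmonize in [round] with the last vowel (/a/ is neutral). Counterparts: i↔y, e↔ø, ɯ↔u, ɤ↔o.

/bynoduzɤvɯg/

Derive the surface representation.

/y/ harmonizes with /ɯ/ ([-round]) → [i]
/o/ harmonizes with /ɯ/ ([-round]) → [ɤ]
/u/ harmonizes with /ɯ/ ([-round]) → [ɯ]

[binɤdɯzɤvɯg]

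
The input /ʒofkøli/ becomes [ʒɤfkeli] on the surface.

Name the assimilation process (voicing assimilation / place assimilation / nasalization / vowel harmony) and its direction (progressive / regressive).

vowel harmony, regressive

/o/→[ɤ] /ø/→[e].
Vowels agree with the last vowel, so the harmony is regressive.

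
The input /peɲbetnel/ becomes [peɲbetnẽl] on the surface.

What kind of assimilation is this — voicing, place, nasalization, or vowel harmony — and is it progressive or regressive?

/e/→[ẽ].
Each target copies a feature from the preceding segment, so the direction is progressive.

nasalization, progressive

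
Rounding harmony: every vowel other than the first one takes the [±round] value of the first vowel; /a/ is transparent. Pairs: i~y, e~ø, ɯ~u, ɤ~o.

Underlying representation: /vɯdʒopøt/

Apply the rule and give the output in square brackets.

[vɯdʒɤpet]

/o/ harmonizes with /ɯ/ ([-round]) → [ɤ]
/ø/ harmonizes with /ɯ/ ([-round]) → [e]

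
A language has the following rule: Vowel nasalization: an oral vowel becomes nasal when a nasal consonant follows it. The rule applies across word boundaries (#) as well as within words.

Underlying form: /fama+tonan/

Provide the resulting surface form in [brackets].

[fãma+tõnãn]

/a/ before nasal /m/ → [ã]
/o/ before nasal /n/ → [õ]
/a/ before nasal /n/ → [ã]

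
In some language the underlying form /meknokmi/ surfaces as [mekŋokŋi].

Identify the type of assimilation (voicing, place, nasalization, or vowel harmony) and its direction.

/n/→[ŋ] /m/→[ŋ].
Each target copies a feature from the preceding segment, so the direction is progressive.

place assimilation, progressive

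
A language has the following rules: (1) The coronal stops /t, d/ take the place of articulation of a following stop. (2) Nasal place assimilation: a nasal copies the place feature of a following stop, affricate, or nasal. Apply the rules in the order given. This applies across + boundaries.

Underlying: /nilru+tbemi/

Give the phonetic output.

[nilru+pbemi]

Rule 1: /t/ before /b/ (labial) → [p]
After rule 1: nilru+pbemi
Rule 2: no segment meets the rule's conditions; no change.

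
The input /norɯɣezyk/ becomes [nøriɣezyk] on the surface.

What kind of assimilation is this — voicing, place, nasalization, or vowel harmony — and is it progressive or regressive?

/o/→[ø] /ɯ/→[i].
Vowels agree with the last vowel, so the harmony is regressive.

vowel harmony, regressive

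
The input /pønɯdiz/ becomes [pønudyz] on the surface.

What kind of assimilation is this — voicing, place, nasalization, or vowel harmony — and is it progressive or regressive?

/ɯ/→[u] /i/→[y].
Vowels agree with the first vowel, so the harmony is progressive.

vowel harmony, progressive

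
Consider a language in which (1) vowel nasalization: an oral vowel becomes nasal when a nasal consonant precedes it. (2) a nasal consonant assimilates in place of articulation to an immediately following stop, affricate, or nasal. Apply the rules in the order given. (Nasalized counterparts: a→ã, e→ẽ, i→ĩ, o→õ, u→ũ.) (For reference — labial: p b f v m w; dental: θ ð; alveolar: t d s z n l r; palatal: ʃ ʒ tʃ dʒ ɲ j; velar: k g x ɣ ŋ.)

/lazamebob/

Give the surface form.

[lazamẽbob]

Rule 1: /e/ after nasal /m/ → [ẽ]
After rule 1: lazamẽbob
Rule 2: no segment meets the rule's conditions; no change.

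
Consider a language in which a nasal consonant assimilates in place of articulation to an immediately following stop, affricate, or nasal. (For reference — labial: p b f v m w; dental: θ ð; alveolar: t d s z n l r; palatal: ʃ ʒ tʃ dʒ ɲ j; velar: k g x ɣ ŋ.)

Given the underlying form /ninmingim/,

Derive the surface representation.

/n/ before /m/ (labial) → [m]
/n/ before /g/ (velar) → [ŋ]

[nimmiŋgim]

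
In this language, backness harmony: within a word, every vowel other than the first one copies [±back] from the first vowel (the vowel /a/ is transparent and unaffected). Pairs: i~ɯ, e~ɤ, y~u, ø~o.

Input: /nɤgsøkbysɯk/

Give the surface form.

/ø/ harmonizes with /ɤ/ ([+back]) → [o]
/y/ harmonizes with /ɤ/ ([+back]) → [u]

[nɤgsokbusɯk]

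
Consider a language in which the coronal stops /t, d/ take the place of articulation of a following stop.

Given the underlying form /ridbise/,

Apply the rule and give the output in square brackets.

/d/ before /b/ (labial) → [b]

[ribbise]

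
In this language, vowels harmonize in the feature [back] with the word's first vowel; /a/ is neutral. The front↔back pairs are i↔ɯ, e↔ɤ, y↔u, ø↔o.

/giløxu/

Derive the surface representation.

/u/ harmonizes with /i/ ([-back]) → [y]

[giløxy]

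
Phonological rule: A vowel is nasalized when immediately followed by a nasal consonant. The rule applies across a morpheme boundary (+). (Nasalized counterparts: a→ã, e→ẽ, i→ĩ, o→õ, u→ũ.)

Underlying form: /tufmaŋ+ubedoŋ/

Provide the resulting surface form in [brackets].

[tufmãŋ+ubedõŋ]

/a/ before nasal /ŋ/ → [ã]
/o/ before nasal /ŋ/ → [õ]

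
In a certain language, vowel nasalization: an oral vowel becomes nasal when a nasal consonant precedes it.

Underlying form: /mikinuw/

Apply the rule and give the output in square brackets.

/i/ after nasal /m/ → [ĩ]
/u/ after nasal /n/ → [ũ]

[mĩkinũw]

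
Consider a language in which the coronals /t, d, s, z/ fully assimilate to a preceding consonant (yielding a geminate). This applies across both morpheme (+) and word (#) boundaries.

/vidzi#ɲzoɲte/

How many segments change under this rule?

/z/ after /d/ → [d] (total assimilation)
/z/ after /ɲ/ → [ɲ] (total assimilation)
/t/ after /ɲ/ → [ɲ] (total assimilation)
3 segments change.

3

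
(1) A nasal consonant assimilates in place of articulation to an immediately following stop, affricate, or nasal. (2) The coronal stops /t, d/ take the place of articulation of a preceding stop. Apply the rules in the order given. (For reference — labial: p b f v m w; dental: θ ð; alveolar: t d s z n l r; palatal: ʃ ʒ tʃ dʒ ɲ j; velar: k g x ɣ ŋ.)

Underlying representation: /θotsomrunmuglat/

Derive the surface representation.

Rule 1: /n/ before /m/ (labial) → [m]
After rule 1: θotsomrummuglat
Rule 2: no segment meets the rule's conditions; no change.

[θotsomrummuglat]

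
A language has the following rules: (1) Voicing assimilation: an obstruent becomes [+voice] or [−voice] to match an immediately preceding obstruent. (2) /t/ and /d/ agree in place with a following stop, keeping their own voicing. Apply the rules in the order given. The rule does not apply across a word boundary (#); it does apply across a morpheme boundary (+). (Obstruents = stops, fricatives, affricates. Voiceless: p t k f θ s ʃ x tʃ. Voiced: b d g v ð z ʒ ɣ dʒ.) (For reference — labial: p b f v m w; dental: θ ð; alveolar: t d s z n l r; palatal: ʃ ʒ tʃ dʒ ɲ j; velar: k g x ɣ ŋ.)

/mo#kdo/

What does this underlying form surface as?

Rule 1: /d/ after /k/ (voiceless) → [t]
After rule 1: mo#kto
Rule 2: no segment meets the rule's conditions; no change.

[mo#kto]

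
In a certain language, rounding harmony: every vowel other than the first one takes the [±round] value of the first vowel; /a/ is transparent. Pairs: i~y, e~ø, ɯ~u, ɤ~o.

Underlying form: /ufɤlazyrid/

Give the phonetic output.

/ɤ/ harmonizes with /u/ ([+round]) → [o]
/i/ harmonizes with /u/ ([+round]) → [y]

[ufolazyryd]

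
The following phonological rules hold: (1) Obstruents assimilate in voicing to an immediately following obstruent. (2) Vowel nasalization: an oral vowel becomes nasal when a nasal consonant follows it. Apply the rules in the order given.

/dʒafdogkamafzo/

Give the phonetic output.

Rule 1: /f/ before /d/ (voiced) → [v]
Rule 1: /g/ before /k/ (voiceless) → [k]
Rule 1: /f/ before /z/ (voiced) → [v]
After rule 1: dʒavdokkamavzo
Rule 2: /a/ before nasal /m/ → [ã]

[dʒavdokkãmavzo]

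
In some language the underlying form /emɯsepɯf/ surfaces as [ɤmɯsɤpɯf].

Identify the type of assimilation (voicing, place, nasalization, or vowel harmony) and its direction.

/e/→[ɤ] /e/→[ɤ].
Vowels agree with the last vowel, so the harmony is regressive.

vowel harmony, regressive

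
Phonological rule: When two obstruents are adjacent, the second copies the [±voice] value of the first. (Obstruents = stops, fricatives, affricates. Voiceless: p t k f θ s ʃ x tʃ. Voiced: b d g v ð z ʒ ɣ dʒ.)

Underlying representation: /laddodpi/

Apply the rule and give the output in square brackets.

[laddodbi]

/p/ after /d/ (voiced) → [b]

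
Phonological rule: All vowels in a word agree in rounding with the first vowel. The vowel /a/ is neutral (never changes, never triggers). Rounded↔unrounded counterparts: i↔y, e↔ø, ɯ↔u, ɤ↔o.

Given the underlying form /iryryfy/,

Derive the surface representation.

/y/ harmonizes with /i/ ([-round]) → [i]
/y/ harmonizes with /i/ ([-round]) → [i]
/y/ harmonizes with /i/ ([-round]) → [i]

[iririfi]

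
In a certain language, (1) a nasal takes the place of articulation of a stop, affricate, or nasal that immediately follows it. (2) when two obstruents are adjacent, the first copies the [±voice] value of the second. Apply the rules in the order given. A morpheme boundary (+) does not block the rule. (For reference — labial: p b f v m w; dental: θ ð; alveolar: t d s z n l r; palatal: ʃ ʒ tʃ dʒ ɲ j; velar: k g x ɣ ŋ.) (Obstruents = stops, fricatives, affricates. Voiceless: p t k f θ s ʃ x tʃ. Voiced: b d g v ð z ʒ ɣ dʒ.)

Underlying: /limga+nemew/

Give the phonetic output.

Rule 1: /m/ before /g/ (velar) → [ŋ]
After rule 1: liŋga+nemew
Rule 2: no segment meets the rule's conditions; no change.

[liŋga+nemew]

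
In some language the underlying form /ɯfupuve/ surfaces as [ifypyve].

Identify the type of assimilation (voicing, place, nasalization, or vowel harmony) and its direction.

vowel harmony, regressive

/ɯ/→[i] /u/→[y] /u/→[y].
Vowels agree with the last vowel, so the harmony is regressive.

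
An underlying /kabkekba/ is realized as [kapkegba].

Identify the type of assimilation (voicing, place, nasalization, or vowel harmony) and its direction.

voicing assimilation, regressive

/b/→[p] /k/→[g].
Each target copies a feature from the following segment, so the direction is regressive.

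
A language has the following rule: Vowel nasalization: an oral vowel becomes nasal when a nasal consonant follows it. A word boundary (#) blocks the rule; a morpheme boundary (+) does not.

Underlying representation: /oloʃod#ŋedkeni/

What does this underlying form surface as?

[oloʃod#ŋedkẽni]

/e/ before nasal /n/ → [ẽ]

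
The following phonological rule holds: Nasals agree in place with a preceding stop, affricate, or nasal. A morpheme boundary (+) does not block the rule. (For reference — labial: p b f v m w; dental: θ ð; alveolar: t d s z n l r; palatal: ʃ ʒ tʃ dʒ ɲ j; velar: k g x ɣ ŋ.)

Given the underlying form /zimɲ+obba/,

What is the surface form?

[zimm+obba]

/ɲ/ after /m/ (labial) → [m]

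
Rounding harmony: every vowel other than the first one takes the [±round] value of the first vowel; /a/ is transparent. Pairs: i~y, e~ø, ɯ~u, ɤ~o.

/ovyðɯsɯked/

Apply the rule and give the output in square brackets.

[ovyðusukød]

/ɯ/ harmonizes with /o/ ([+round]) → [u]
/ɯ/ harmonizes with /o/ ([+round]) → [u]
/e/ harmonizes with /o/ ([+round]) → [ø]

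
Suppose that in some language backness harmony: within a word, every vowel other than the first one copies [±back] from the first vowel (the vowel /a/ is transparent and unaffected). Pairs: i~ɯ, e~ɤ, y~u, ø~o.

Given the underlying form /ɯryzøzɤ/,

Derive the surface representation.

/y/ harmonizes with /ɯ/ ([+back]) → [u]
/ø/ harmonizes with /ɯ/ ([+back]) → [o]

[ɯruzozɤ]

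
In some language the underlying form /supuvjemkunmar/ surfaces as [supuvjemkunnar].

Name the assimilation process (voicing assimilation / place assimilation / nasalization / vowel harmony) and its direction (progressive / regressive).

place assimilation, progressive

/m/→[n].
Each target copies a feature from the preceding segment, so the direction is progressive.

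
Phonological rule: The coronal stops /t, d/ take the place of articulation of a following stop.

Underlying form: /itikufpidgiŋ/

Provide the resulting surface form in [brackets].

[itikufpiggiŋ]

/d/ before /g/ (velar) → [g]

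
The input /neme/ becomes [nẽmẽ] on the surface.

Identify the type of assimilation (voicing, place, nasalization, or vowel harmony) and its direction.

/e/→[ẽ] /e/→[ẽ].
Each target copies a feature from the preceding segment, so the direction is progressive.

nasalization, progressive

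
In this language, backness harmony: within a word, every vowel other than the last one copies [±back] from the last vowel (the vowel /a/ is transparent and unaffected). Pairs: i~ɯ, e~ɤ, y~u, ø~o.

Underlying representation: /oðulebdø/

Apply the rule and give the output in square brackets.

[øðylebdø]

/o/ harmonizes with /ø/ ([-back]) → [ø]
/u/ harmonizes with /ø/ ([-back]) → [y]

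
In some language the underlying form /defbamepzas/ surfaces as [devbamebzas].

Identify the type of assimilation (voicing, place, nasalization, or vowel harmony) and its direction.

voicing assimilation, regressive

/f/→[v] /p/→[b].
Each target copies a feature from the following segment, so the direction is regressive.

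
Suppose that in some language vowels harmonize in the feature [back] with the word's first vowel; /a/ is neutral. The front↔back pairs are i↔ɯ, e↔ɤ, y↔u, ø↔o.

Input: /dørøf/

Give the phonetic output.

[dørøf]

no segment meets the rule's conditions; no change.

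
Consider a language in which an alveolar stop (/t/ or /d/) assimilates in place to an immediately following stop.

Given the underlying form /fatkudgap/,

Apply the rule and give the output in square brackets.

[fakkuggap]

/t/ before /k/ (velar) → [k]
/d/ before /g/ (velar) → [g]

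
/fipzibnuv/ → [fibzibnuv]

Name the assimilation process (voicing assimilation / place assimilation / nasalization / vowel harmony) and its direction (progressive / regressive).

voicing assimilation, regressive

/p/→[b].
Each target copies a feature from the following segment, so the direction is regressive.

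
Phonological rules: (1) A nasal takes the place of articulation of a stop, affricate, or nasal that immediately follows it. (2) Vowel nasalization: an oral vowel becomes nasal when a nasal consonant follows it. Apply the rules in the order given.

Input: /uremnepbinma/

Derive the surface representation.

Rule 1: /m/ before /n/ (alveolar) → [n]
Rule 1: /n/ before /m/ (labial) → [m]
After rule 1: urennepbimma
Rule 2: /e/ before nasal /n/ → [ẽ]
Rule 2: /i/ before nasal /m/ → [ĩ]

[urẽnnepbĩmma]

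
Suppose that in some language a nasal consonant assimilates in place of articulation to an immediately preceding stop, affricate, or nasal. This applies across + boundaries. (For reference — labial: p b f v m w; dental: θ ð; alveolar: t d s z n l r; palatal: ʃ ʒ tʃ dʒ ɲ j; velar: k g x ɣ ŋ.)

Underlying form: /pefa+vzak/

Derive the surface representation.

[pefa+vzak]

no segment meets the rule's conditions; no change.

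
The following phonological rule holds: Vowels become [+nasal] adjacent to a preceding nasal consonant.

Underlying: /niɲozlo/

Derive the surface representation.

[nĩɲõzlo]

/i/ after nasal /n/ → [ĩ]
/o/ after nasal /ɲ/ → [õ]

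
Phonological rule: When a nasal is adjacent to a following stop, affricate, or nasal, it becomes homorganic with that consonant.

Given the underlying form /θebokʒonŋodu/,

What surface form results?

[θebokʒoŋŋodu]

/n/ before /ŋ/ (velar) → [ŋ]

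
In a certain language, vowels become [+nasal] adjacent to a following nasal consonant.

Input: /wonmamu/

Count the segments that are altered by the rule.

2

/o/ before nasal /n/ → [õ]
/a/ before nasal /m/ → [ã]
2 segments change.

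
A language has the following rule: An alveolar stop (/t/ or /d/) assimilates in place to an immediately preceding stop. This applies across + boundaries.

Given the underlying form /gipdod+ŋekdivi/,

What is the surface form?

[gipbod+ŋekgivi]

/d/ after /p/ (labial) → [b]
/d/ after /k/ (velar) → [g]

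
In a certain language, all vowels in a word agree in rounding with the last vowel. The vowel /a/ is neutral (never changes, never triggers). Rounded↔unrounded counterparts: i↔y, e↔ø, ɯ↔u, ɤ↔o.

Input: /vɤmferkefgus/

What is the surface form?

[vomførkøfgus]

/ɤ/ harmonizes with /u/ ([+round]) → [o]
/e/ harmonizes with /u/ ([+round]) → [ø]
/e/ harmonizes with /u/ ([+round]) → [ø]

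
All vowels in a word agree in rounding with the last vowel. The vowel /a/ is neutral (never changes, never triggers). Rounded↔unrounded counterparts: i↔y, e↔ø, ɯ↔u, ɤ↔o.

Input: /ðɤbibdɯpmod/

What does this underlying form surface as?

/ɤ/ harmonizes with /o/ ([+round]) → [o]
/i/ harmonizes with /o/ ([+round]) → [y]
/ɯ/ harmonizes with /o/ ([+round]) → [u]

[ðobybdupmod]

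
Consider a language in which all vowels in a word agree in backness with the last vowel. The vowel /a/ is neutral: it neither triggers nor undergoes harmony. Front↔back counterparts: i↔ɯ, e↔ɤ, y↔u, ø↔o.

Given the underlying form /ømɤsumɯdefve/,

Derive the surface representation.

[ømesymidefve]

/ɤ/ harmonizes with /e/ ([-back]) → [e]
/u/ harmonizes with /e/ ([-back]) → [y]
/ɯ/ harmonizes with /e/ ([-back]) → [i]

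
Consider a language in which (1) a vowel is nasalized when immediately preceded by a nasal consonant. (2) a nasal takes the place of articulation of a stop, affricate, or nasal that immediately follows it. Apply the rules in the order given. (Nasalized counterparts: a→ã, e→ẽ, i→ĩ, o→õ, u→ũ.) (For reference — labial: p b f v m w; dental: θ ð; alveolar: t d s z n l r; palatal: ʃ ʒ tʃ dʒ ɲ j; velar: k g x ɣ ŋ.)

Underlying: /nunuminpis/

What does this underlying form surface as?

Rule 1: /u/ after nasal /n/ → [ũ]
Rule 1: /u/ after nasal /n/ → [ũ]
Rule 1: /i/ after nasal /m/ → [ĩ]
After rule 1: nũnũmĩnpis
Rule 2: /n/ before /p/ (labial) → [m]

[nũnũmĩmpis]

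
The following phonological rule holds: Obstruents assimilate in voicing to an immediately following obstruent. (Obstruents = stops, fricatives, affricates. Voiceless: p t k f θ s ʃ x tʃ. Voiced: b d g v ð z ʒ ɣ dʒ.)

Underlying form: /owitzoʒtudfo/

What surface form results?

[owidzoʃtutfo]

/t/ before /z/ (voiced) → [d]
/ʒ/ before /t/ (voiceless) → [ʃ]
/d/ before /f/ (voiceless) → [t]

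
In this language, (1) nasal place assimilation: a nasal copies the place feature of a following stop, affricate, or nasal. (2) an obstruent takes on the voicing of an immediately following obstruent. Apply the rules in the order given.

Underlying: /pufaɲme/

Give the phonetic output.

[pufamme]

Rule 1: /ɲ/ before /m/ (labial) → [m]
After rule 1: pufamme
Rule 2: no segment meets the rule's conditions; no change.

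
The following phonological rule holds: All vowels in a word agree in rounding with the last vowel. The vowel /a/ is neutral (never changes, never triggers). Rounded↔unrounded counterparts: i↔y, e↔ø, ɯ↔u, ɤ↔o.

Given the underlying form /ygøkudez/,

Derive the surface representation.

/y/ harmonizes with /e/ ([-round]) → [i]
/ø/ harmonizes with /e/ ([-round]) → [e]
/u/ harmonizes with /e/ ([-round]) → [ɯ]

[igekɯdez]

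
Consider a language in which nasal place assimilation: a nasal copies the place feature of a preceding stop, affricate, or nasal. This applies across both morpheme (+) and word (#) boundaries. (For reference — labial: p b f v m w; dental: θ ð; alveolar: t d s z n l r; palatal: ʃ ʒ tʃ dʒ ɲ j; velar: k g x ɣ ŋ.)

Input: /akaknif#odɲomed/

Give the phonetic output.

[akakŋif#odnomed]

/n/ after /k/ (velar) → [ŋ]
/ɲ/ after /d/ (alveolar) → [n]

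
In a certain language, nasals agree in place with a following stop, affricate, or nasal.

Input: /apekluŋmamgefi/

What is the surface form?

/ŋ/ before /m/ (labial) → [m]
/m/ before /g/ (velar) → [ŋ]

[apeklummaŋgefi]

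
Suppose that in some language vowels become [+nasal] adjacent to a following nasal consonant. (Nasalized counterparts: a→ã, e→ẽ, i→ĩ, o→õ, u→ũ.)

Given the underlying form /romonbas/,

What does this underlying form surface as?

[rõmõnbas]

/o/ before nasal /m/ → [õ]
/o/ before nasal /n/ → [õ]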